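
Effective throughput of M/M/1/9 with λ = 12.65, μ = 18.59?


ρ = 0.6805; P_K = (1−ρ)ρ^9/(1−ρ^10) = 0.010213
λ_eff = λ(1 − P_K) = 12.65·(1 − 0.010213) = 12.65·0.989787 = 12.5208 /hr

Final: 12.5208 /hr


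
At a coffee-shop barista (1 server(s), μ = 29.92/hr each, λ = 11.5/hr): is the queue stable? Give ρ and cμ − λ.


Total capacity cμ = 1·29.92 = 29.92/hr
ρ = λ/(cμ) = 11.5/29.92 = 0.3844
Stable ⇔ ρ < 1: YES
Spare capacity = cμ − λ = 29.92 − 11.5 = 18.42/hr

Final: ρ = 0.3844; stable; margin = 18.42/hr


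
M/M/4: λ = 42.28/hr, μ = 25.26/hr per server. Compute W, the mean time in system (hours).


a = 1.6738; ρ = 0.4184; P₀ = 0.184554
Lq = P₀·a^c·ρ/(c!(1−ρ)²) = 0.07468
Wq = Lq/λ = 0.07468/42.28 = 0.001766 hr
W = Wq + 1/μ = 0.001766 + 0.03959 = 0.04135 hr

Final: 0.04135 hr


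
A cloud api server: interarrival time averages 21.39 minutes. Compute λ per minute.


λ = 1/(interarrival time) in consistent units.
1 minute = 1 min, so λ = 1/21.39 = 0.04675 per minute

Final: 0.04675 /min


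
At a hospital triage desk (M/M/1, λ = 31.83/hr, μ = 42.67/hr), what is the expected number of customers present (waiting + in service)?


ρ = λ/μ = 31.83/42.67 = 0.7460
L = ρ/(1−ρ) = 0.7460/(1 − 0.7460) = 0.7460/0.2540 = 2.9363

Final: 2.9363


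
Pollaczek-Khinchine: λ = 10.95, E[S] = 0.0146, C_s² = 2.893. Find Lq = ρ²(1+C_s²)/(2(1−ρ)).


ρ = λ·E[S] = 10.95·0.0146 = 0.1599
Lq = ρ²(1+C_s²)/(2(1−ρ)) = 0.02556·(1+2.893)/(2·0.8401)
= 0.02556·3.8930/1.6803 = 0.05922

Final: 0.05922


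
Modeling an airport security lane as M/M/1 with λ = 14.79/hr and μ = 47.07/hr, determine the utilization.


ρ = λ/μ = 14.79/47.07 = 0.3142

Final: 0.3142


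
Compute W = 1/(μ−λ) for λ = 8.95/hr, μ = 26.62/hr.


W = 1/(μ−λ) = 1/(26.62 − 8.95) = 1/17.67 = 0.05659 hr

Final: 0.05659 hr


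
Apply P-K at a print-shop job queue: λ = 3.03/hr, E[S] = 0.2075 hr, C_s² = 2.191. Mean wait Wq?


ρ = λ·E[S] = 3.03·0.2075 = 0.6287
E[S²] = E[S]²(1+C_s²) = 0.2075²·(1+2.191) = 0.137392
Wq = λ·E[S²]/(2(1−ρ)) = 3.03·0.137392/(2·0.3713) = 0.56063 hr

Final: 0.56063 hr


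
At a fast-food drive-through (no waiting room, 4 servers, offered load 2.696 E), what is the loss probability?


B(c,a) = (a^c/c!) / Σ_{k=0}^{c} a^k/k!
a^4/4! = 2.201245
Σ terms (k=0..4): 1.00000 + 2.69600 + 3.63421 + 3.26594 + 2.20124 = 12.797394
B = 2.201245/12.797394 = 0.172007

Final: 0.172007


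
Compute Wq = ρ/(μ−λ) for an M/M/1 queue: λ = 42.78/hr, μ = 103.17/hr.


ρ = 42.78/103.17 = 0.4147
Wq = ρ/(μ−λ) = 0.4147/(103.17 − 42.78) = 0.4147/60.39 = 0.006866 hr

Final: 0.006866 hr


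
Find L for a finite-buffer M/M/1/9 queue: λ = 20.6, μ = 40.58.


ρ = 20.6/40.58 = 0.5076
L = ρ[1 − (K+1)ρ^K + Kρ^(K+1)] / [(1−ρ)(1−ρ^(K+1))]
Numerator: 0.5076·(1 − 10·0.002239 + 9·0.001136) = 0.501467
Denominator: (0.4924)·(0.998864) = 0.491801
L = 0.501467/0.491801 = 1.0197

Final: 1.0197


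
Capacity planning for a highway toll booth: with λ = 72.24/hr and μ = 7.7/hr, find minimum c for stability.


Stability requires cμ > λ ⇔ c > λ/μ.
λ/μ = 72.24/7.7 = 9.3818
Minimum integer c = ⌊9.3818⌋ + 1 = 10
Check: 10·7.7 = 77.00 > 72.24, while 9·7.7 = 69.30 ≤ 72.24

Final: 10 servers


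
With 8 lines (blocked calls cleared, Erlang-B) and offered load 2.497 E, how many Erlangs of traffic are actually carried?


B(8,2.497) = 0.003089 (Erlang-B)
Carried load = a(1 − B) = 2.497·(1 − 0.003089) = 2.497·0.996911 = 2.4893 E

Final: 2.4893 Erlangs


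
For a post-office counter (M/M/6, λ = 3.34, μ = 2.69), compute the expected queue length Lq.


a = λ/μ = 1.2416; ρ = a/6 = 0.2069
P₀ = 0.288889
Lq = P₀·a^c·ρ / (c!·(1−ρ)²) = 0.288889·3.66408·0.2069/(720·0.62895)
= 0.0004837

Final: 0.0004837


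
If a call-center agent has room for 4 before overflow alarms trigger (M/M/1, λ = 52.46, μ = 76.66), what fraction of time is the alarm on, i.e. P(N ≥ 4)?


ρ = 52.46/76.66 = 0.6843
P(N ≥ n) = ρ^n = 0.6843^4 = 0.219300

Final: 0.219300


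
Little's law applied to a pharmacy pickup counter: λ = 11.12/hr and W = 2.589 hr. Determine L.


L = λW = 11.12·2.589 = 28.7897

Final: 28.7897


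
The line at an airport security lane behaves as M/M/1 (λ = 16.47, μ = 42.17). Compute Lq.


ρ = 16.47/42.17 = 0.3906
Lq = ρ²/(1−ρ) = 0.1525/0.6094 = 0.2503

Final: 0.2503


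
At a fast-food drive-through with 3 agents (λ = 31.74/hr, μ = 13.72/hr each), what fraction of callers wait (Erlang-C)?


a = λ/μ = 2.3134; ρ = a/3 = 0.7711
P₀ = 0.066641 (from M/M/c formula)
C(c,a) = [a^c/(c!(1−ρ))]·P₀ = [12.38108/(6·0.2289)]·0.066641
= 9.01637·0.066641 = 0.600862

Final: 0.600862


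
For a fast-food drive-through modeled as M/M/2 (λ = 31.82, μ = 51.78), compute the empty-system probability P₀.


a = λ/μ = 31.82/51.78 = 0.6145; ρ = a/c = 0.3073
Σ_{k=0}^{1} a^k/k! (terms k=0..1) = 1.00000 + 0.61452 = 1.61452
Tail: a^2/(2!(1−ρ)) = 0.37764/(2·0.6927) = 0.27257
P₀ = 1/(1.61452 + 0.27257) = 1/1.88709 = 0.529916

Final: 0.529916


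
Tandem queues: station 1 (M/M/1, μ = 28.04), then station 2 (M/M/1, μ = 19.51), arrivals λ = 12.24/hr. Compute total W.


Each node sees arrival rate λ = 12.24/hr (tandem ⇒ throughput preserved).
W₁ = 1/(μ₁−λ) = 1/(28.04−12.24) = 0.06329 hr
W₂ = 1/(μ₂−λ) = 1/(19.51−12.24) = 0.13755 hr
W_total = W₁ + W₂ = 0.06329 + 0.13755 = 0.20084 hr

Final: 0.20084 hr


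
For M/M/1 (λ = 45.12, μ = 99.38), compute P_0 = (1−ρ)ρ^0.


ρ = 45.12/99.38 = 0.4540
P_n = (1−ρ)·ρ^n = (1 − 0.4540)·0.4540^0 = 0.5460·1.000000 = 0.545985

Final: 0.545985


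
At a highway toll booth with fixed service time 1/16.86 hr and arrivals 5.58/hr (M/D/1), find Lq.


ρ = 5.58/16.86 = 0.3310
M/D/1: Lq = ρ²/(2(1−ρ)) = 0.1095/(2·0.6690) = 0.08186

Final: 0.08186


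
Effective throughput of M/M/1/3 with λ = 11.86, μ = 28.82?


ρ = 0.4115; P_K = (1−ρ)ρ^3/(1−ρ^4) = 0.042222
λ_eff = λ(1 − P_K) = 11.86·(1 − 0.042222) = 11.86·0.957778 = 11.3592 /hr

Final: 11.3592 /hr


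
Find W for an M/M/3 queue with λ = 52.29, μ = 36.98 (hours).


a = 1.4140; ρ = 0.4713; P₀ = 0.232287
Lq = P₀·a^c·ρ/(c!(1−ρ)²) = 0.18459
Wq = Lq/λ = 0.18459/52.29 = 0.003530 hr
W = Wq + 1/μ = 0.003530 + 0.02704 = 0.03057 hr

Final: 0.03057 hr


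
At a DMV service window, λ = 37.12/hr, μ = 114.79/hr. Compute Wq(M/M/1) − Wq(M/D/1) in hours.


ρ = 37.12/114.79 = 0.3234
Wq(M/M/1) = ρ/(μ−λ) = 0.3234/77.67 = 0.004163 hr
Wq(M/D/1) = ρ/(2(μ−λ)) = 0.002082 hr
Savings = 0.004163 − 0.002082 = 0.002082 hr

Final: 0.002082 hr


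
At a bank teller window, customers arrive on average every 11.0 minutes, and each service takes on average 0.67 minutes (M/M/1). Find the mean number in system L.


λ = 60/11.0 = 5.4545 /hr
μ = 60/0.67 = 89.5522 /hr
ρ = λ/μ = 5.4545/89.5522 = 0.06091
L = ρ/(1−ρ) = 0.06091/0.9391 = 0.06486

Final: 0.06486


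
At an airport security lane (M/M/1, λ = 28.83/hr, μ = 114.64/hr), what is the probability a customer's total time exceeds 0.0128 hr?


W ~ Exponential(μ−λ) for M/M/1.
μ − λ = 114.64 − 28.83 = 85.8100
P(W > t) = e^{−(μ−λ)t} = e^{−1.0984} = 0.333415

Final: 0.333415


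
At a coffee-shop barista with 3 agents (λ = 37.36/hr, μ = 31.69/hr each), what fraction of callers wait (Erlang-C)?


a = λ/μ = 1.1789; ρ = a/3 = 0.3930
P₀ = 0.300867 (from M/M/c formula)
C(c,a) = [a^c/(c!(1−ρ))]·P₀ = [1.63853/(6·0.6070)]·0.300867
= 0.44988·0.300867 = 0.135354

Final: 0.135354


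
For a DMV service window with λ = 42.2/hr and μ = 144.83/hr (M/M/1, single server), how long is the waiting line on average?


ρ = 42.2/144.83 = 0.2914
Lq = ρ²/(1−ρ) = 0.08490/0.7086 = 0.1198

Final: 0.1198


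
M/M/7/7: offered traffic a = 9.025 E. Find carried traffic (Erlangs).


B(7,9.025) = 0.362842 (Erlang-B)
Carried load = a(1 − B) = 9.025·(1 − 0.362842) = 9.025·0.637158 = 5.7503 E

Final: 5.7503 Erlangs


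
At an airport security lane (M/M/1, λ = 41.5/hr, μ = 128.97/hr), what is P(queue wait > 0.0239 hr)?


ρ = 41.5/128.97 = 0.3218
P(Wq > t) = ρ·e^{−(μ−λ)t} = 0.3218·e^{−2.0905}
= 0.3218·0.123621 = 0.039779

Final: 0.039779


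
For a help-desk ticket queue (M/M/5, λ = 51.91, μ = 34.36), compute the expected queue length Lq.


a = λ/μ = 1.5108; ρ = a/5 = 0.3022
P₀ = 0.220375
Lq = P₀·a^c·ρ / (c!·(1−ρ)²) = 0.220375·7.87027·0.3022/(120·0.48699)
= 0.008968

Final: 0.008968


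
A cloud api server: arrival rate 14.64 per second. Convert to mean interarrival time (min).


Mean interarrival time = 1/λ = 1/14.64 second = 0.06831 second
In minutes: 0.06831 × 0.0166667 = 0.001138 min

Final: 0.001138 min


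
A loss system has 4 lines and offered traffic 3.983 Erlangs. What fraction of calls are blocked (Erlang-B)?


B(c,a) = (a^c/c!) / Σ_{k=0}^{c} a^k/k!
a^4/4! = 10.486486
Σ terms (k=0..4): 1.00000 + 3.98300 + 7.93214 + 10.53124 + 10.48649 = 33.932874
B = 10.486486/33.932874 = 0.309036

Final: 0.309036


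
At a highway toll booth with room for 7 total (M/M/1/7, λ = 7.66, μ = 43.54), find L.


ρ = 7.66/43.54 = 0.1759
L = ρ[1 − (K+1)ρ^K + Kρ^(K+1)] / [(1−ρ)(1−ρ^(K+1))]
Numerator: 0.1759·(1 − 8·0.000005217 + 7·0.0000009177) = 0.175924
Denominator: (0.8241)·(0.999999) = 0.824069
L = 0.175924/0.824069 = 0.2135

Final: 0.2135


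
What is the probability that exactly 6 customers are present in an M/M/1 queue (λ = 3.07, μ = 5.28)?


ρ = 3.07/5.28 = 0.5814
P_n = (1−ρ)·ρ^n = (1 − 0.5814)·0.5814^6 = 0.4186·0.038639 = 0.016173

Final: 0.016173


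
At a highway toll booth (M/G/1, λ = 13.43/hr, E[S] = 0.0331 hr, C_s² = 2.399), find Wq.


ρ = λ·E[S] = 13.43·0.0331 = 0.4445
E[S²] = E[S]²(1+C_s²) = 0.0331²·(1+2.399) = 0.003724
Wq = λ·E[S²]/(2(1−ρ)) = 13.43·0.003724/(2·0.5555) = 0.04502 hr

Final: 0.04502 hr


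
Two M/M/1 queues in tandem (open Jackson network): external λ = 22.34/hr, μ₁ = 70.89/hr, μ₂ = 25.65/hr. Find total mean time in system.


Each node sees arrival rate λ = 22.34/hr (tandem ⇒ throughput preserved).
W₁ = 1/(μ₁−λ) = 1/(70.89−22.34) = 0.02060 hr
W₂ = 1/(μ₂−λ) = 1/(25.65−22.34) = 0.30211 hr
W_total = W₁ + W₂ = 0.02060 + 0.30211 = 0.32271 hr

Final: 0.32271 hr


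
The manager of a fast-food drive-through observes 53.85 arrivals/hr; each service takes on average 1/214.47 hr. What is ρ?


ρ = λ/μ = 53.85/214.47 = 0.2511

Final: 0.2511


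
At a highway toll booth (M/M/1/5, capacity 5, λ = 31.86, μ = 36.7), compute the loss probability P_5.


ρ = λ/μ = 31.86/36.7 = 0.8681
P_K = (1−ρ)ρ^K/(1−ρ^(K+1)) = (0.1319·0.493059)/(1 − 0.428034)
= 0.065025/0.571966 = 0.113686

Final: 0.113686


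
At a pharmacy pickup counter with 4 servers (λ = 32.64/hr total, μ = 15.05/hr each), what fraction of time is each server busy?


ρ = λ/(cμ) = 32.64/(4·15.05) = 32.64/60.20 = 0.5422

Final: 0.5422


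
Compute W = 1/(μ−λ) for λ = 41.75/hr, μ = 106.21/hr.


W = 1/(μ−λ) = 1/(106.21 − 41.75) = 1/64.46 = 0.01551 hr

Final: 0.01551 hr


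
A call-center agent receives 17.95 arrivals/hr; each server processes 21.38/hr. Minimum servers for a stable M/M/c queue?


Stability requires cμ > λ ⇔ c > λ/μ.
λ/μ = 17.95/21.38 = 0.8396
Minimum integer c = ⌊0.8396⌋ + 1 = 1
Check: 1·21.38 = 21.38 > 17.95, while 0·21.38 = 0.00 ≤ 17.95

Final: 1 servers


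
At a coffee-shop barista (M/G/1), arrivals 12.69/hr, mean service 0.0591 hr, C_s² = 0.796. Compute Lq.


ρ = λ·E[S] = 12.69·0.0591 = 0.7500
Lq = ρ²(1+C_s²)/(2(1−ρ)) = 0.5625·(1+0.796)/(2·0.2500)
= 0.5625·1.7960/0.5000 = 2.02022

Final: 2.02022


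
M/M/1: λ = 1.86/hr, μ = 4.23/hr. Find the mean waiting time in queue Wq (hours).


ρ = 1.86/4.23 = 0.4397
Wq = ρ/(μ−λ) = 0.4397/(4.23 − 1.86) = 0.4397/2.37 = 0.1855 hr

Final: 0.1855 hr


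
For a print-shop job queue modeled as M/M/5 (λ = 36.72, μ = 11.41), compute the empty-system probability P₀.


a = λ/μ = 36.72/11.41 = 3.2182; ρ = a/c = 0.6436
Σ_{k=0}^{4} a^k/k! (terms k=0..4) = 1.00000 + 3.21823 + 5.17850 + 5.55520 + 4.46948 = 19.42141
Tail: a^5/(5!(1−ρ)) = 345.21141/(120·0.3564) = 8.07276
P₀ = 1/(19.42141 + 8.07276) = 1/27.49417 = 0.036371

Final: 0.036371


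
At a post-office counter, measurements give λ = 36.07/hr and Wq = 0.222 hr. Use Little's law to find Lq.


Lq = λWq = 36.07·0.222 = 8.0075

Final: 8.0075


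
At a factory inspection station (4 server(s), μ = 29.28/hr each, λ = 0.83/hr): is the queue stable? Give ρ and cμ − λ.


Total capacity cμ = 4·29.28 = 117.12/hr
ρ = λ/(cμ) = 0.83/117.12 = 0.007087
Stable ⇔ ρ < 1: YES
Spare capacity = cμ − λ = 117.12 − 0.83 = 116.29/hr

Final: ρ = 0.007087; stable; margin = 116.29/hr


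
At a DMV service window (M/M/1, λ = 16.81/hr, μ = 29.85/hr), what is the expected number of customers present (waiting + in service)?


ρ = λ/μ = 16.81/29.85 = 0.5631
L = ρ/(1−ρ) = 0.5631/(1 − 0.5631) = 0.5631/0.4369 = 1.2891

Final: 1.2891


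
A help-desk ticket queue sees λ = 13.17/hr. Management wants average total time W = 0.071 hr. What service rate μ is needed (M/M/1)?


W = 1/(μ−λ) ⇒ μ − λ = 1/W = 1/0.071 = 14.0845
μ = λ + 1/W = 13.17 + 14.0845 = 27.2545 per hr

Final: 27.2545 /hr


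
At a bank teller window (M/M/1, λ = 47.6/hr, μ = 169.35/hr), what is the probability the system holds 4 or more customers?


ρ = 47.6/169.35 = 0.2811
P(N ≥ n) = ρ^n = 0.2811^4 = 0.006241

Final: 0.006241


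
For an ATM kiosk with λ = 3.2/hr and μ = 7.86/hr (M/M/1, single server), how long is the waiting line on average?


ρ = 3.2/7.86 = 0.4071
Lq = ρ²/(1−ρ) = 0.1658/0.5929 = 0.2796

Final: 0.2796


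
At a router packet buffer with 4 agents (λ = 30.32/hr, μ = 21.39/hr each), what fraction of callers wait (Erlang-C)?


a = λ/μ = 1.4175; ρ = a/4 = 0.3544
P₀ = 0.240538 (from M/M/c formula)
C(c,a) = [a^c/(c!(1−ρ))]·P₀ = [4.03714/(24·0.6456)]·0.240538
= 0.26054·0.240538 = 0.062671

Final: 0.062671


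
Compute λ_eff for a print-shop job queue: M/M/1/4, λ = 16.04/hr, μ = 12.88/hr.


ρ = 1.2453; P_K = (1−ρ)ρ^4/(1−ρ^5) = 0.295743
λ_eff = λ(1 − P_K) = 16.04·(1 − 0.295743) = 16.04·0.704257 = 11.2963 /hr

Final: 11.2963 /hr


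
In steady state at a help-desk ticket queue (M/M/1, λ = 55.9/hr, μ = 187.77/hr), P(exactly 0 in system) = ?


ρ = 55.9/187.77 = 0.2977
P_n = (1−ρ)·ρ^n = (1 − 0.2977)·0.2977^0 = 0.7023·1.000000 = 0.702295

Final: 0.702295


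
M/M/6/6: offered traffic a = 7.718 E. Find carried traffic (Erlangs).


B(6,7.718) = 0.374083 (Erlang-B)
Carried load = a(1 − B) = 7.718·(1 − 0.374083) = 7.718·0.625917 = 4.8308 E

Final: 4.8308 Erlangs


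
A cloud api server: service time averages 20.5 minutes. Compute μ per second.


μ = 1/(service time) in consistent units.
1 second = 0.0166667 min, so μ = 0.0166667/20.5 = 0.0008130 per second

Final: 0.0008130 /sec


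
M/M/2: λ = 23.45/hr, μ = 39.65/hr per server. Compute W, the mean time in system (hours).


a = 0.5914; ρ = 0.2957; P₀ = 0.543552
Lq = P₀·a^c·ρ/(c!(1−ρ)²) = 0.05667
Wq = Lq/λ = 0.05667/23.45 = 0.002417 hr
W = Wq + 1/μ = 0.002417 + 0.02522 = 0.02764 hr

Final: 0.02764 hr


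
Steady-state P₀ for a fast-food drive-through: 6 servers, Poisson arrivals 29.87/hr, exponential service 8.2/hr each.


a = λ/μ = 29.87/8.2 = 3.6427; ρ = a/c = 0.6071
Σ_{k=0}^{5} a^k/k! (terms k=0..5) = 1.00000 + 3.64268 + 6.63457 + 8.05588 + 7.33625 + 5.34473 = 32.01411
Tail: a^6/(6!(1−ρ)) = 2336.29791/(720·0.3929) = 8.25903
P₀ = 1/(32.01411 + 8.25903) = 1/40.27314 = 0.024830

Final: 0.024830


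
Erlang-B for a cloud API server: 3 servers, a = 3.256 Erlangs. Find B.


B(c,a) = (a^c/c!) / Σ_{k=0}^{c} a^k/k!
a^3/3! = 5.753100
Σ terms (k=0..3): 1.00000 + 3.25600 + 5.30077 + 5.75310 = 15.309868
B = 5.753100/15.309868 = 0.375777

Final: 0.375777


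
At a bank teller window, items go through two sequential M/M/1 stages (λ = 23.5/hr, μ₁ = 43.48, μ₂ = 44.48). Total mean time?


Each node sees arrival rate λ = 23.5/hr (tandem ⇒ throughput preserved).
W₁ = 1/(μ₁−λ) = 1/(43.48−23.5) = 0.05005 hr
W₂ = 1/(μ₂−λ) = 1/(44.48−23.5) = 0.04766 hr
W_total = W₁ + W₂ = 0.05005 + 0.04766 = 0.09771 hr

Final: 0.09771 hr


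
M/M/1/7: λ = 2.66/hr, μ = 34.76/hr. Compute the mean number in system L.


ρ = 2.66/34.76 = 0.07652
L = ρ[1 − (K+1)ρ^K + Kρ^(K+1)] / [(1−ρ)(1−ρ^(K+1))]
Numerator: 0.07652·(1 − 8·0.00000001537 + 7·0.000000001176) = 0.076525
Denominator: (0.9235)·(1.000000) = 0.923475
L = 0.076525/0.923475 = 0.08287

Final: 0.08287


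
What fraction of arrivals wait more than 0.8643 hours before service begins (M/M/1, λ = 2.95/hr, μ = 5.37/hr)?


ρ = 2.95/5.37 = 0.5493
P(Wq > t) = ρ·e^{−(μ−λ)t} = 0.5493·e^{−2.0916}
= 0.5493·0.123489 = 0.067838

Final: 0.067838


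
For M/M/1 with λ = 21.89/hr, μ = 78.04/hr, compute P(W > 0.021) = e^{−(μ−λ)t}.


W ~ Exponential(μ−λ) for M/M/1.
μ − λ = 78.04 − 21.89 = 56.1500
P(W > t) = e^{−(μ−λ)t} = e^{−1.1792} = 0.307540

Final: 0.307540


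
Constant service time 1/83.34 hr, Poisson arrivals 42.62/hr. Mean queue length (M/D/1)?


ρ = 42.62/83.34 = 0.5114
M/D/1: Lq = ρ²/(2(1−ρ)) = 0.2615/(2·0.4886) = 0.26763

Final: 0.26763


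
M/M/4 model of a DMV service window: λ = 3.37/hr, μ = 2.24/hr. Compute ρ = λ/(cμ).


ρ = λ/(cμ) = 3.37/(4·2.24) = 3.37/8.96 = 0.3761

Final: 0.3761


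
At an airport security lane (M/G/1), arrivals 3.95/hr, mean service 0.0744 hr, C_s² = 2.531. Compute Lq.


ρ = λ·E[S] = 3.95·0.0744 = 0.2939
Lq = ρ²(1+C_s²)/(2(1−ρ)) = 0.08637·(1+2.531)/(2·0.7061)
= 0.08637·3.5310/1.4122 = 0.21594

Final: 0.21594


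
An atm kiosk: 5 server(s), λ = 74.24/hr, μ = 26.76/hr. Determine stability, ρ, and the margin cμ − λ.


Total capacity cμ = 5·26.76 = 133.80/hr
ρ = λ/(cμ) = 74.24/133.80 = 0.5549
Stable ⇔ ρ < 1: YES
Spare capacity = cμ − λ = 133.80 − 74.24 = 59.56/hr

Final: ρ = 0.5549; stable; margin = 59.56/hr


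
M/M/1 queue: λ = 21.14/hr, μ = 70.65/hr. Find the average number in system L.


ρ = λ/μ = 21.14/70.65 = 0.2992
L = ρ/(1−ρ) = 0.2992/(1 − 0.2992) = 0.2992/0.7008 = 0.4270

Final: 0.4270


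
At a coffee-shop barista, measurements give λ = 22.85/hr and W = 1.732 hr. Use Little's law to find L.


L = λW = 22.85·1.732 = 39.5762

Final: 39.5762


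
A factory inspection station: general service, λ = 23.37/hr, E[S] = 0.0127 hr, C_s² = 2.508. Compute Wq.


ρ = λ·E[S] = 23.37·0.0127 = 0.2968
E[S²] = E[S]²(1+C_s²) = 0.0127²·(1+2.508) = 0.0005658
Wq = λ·E[S²]/(2(1−ρ)) = 23.37·0.0005658/(2·0.7032) = 0.009402 hr

Final: 0.009402 hr


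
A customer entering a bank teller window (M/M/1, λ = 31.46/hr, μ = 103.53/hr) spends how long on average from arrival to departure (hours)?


W = 1/(μ−λ) = 1/(103.53 − 31.46) = 1/72.07 = 0.01388 hr

Final: 0.01388 hr


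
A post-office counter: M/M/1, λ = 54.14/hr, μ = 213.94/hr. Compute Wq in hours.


ρ = 54.14/213.94 = 0.2531
Wq = ρ/(μ−λ) = 0.2531/(213.94 − 54.14) = 0.2531/159.80 = 0.001584 hr

Final: 0.001584 hr


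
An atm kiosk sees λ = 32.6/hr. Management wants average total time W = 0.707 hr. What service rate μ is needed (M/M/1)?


W = 1/(μ−λ) ⇒ μ − λ = 1/W = 1/0.707 = 1.4144
μ = λ + 1/W = 32.6 + 1.4144 = 34.0144 per hr

Final: 34.0144 /hr


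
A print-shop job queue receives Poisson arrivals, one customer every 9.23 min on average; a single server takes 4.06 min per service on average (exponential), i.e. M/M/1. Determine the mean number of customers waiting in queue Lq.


λ = 60/9.23 = 6.5005 /hr
μ = 60/4.06 = 14.7783 /hr
ρ = λ/μ = 6.5005/14.7783 = 0.4399
Lq = ρ²/(1−ρ) = 0.1935/0.5601 = 0.3454

Final: 0.3454


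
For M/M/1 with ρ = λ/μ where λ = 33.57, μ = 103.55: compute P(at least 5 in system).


ρ = 33.57/103.55 = 0.3242
P(N ≥ n) = ρ^n = 0.3242^5 = 0.003581

Final: 0.003581


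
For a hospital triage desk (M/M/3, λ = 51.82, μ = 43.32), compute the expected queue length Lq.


a = λ/μ = 1.1962; ρ = a/3 = 0.3987
P₀ = 0.295320
Lq = P₀·a^c·ρ / (c!·(1−ρ)²) = 0.295320·1.71170·0.3987/(6·0.36152)
= 0.09292

Final: 0.09292


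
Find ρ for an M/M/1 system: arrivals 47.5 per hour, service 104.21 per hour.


ρ = λ/μ = 47.5/104.21 = 0.4558

Final: 0.4558


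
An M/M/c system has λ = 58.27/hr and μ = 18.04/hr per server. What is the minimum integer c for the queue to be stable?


Stability requires cμ > λ ⇔ c > λ/μ.
λ/μ = 58.27/18.04 = 3.2300
Minimum integer c = ⌊3.2300⌋ + 1 = 4
Check: 4·18.04 = 72.16 > 58.27, while 3·18.04 = 54.12 ≤ 58.27

Final: 4 servers


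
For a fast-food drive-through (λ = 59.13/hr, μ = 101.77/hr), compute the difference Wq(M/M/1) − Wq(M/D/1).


ρ = 59.13/101.77 = 0.5810
Wq(M/M/1) = ρ/(μ−λ) = 0.5810/42.64 = 0.01363 hr
Wq(M/D/1) = ρ/(2(μ−λ)) = 0.006813 hr
Savings = 0.01363 − 0.006813 = 0.006813 hr

Final: 0.006813 hr


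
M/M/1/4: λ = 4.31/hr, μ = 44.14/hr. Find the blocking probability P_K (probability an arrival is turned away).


ρ = λ/μ = 4.31/44.14 = 0.09764
P_K = (1−ρ)ρ^K/(1−ρ^(K+1)) = (0.9024·0.00009090)/(1 − 0.000008876)
= 0.00008203/0.999991 = 0.00008203

Final: 0.00008203


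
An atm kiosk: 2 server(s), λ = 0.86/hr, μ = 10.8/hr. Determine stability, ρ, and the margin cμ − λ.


Total capacity cμ = 2·10.8 = 21.60/hr
ρ = λ/(cμ) = 0.86/21.60 = 0.03981
Stable ⇔ ρ < 1: YES
Spare capacity = cμ − λ = 21.60 − 0.86 = 20.74/hr

Final: ρ = 0.03981; stable; margin = 20.74/hr


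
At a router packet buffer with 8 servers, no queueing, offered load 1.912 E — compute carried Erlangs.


B(8,1.912) = 0.0006548 (Erlang-B)
Carried load = a(1 − B) = 1.912·(1 − 0.0006548) = 1.912·0.999345 = 1.9107 E

Final: 1.9107 Erlangs


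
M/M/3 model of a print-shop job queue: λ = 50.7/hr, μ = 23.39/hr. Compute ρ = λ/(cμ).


ρ = λ/(cμ) = 50.7/(3·23.39) = 50.7/70.17 = 0.7225

Final: 0.7225


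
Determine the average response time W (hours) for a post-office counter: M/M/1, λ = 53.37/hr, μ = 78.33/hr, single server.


W = 1/(μ−λ) = 1/(78.33 − 53.37) = 1/24.96 = 0.04006 hr

Final: 0.04006 hr


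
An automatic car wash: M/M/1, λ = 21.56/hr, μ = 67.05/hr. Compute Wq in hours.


ρ = 21.56/67.05 = 0.3216
Wq = ρ/(μ−λ) = 0.3216/(67.05 − 21.56) = 0.3216/45.49 = 0.007069 hr

Final: 0.007069 hr


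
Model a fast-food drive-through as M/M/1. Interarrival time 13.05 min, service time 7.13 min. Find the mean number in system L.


λ = 60/13.05 = 4.5977 /hr
μ = 60/7.13 = 8.4151 /hr
ρ = λ/μ = 4.5977/8.4151 = 0.5464
L = ρ/(1−ρ) = 0.5464/0.4536 = 1.2044

Final: 1.2044


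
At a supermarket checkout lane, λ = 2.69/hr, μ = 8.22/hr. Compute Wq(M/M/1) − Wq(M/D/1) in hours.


ρ = 2.69/8.22 = 0.3273
Wq(M/M/1) = ρ/(μ−λ) = 0.3273/5.53 = 0.05918 hr
Wq(M/D/1) = ρ/(2(μ−λ)) = 0.02959 hr
Savings = 0.05918 − 0.02959 = 0.02959 hr

Final: 0.02959 hr


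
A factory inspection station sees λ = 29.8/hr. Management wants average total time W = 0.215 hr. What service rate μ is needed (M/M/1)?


W = 1/(μ−λ) ⇒ μ − λ = 1/W = 1/0.215 = 4.6512
μ = λ + 1/W = 29.8 + 4.6512 = 34.4512 per hr

Final: 34.4512 /hr


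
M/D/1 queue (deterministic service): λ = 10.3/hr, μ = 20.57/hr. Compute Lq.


ρ = 10.3/20.57 = 0.5007
M/D/1: Lq = ρ²/(2(1−ρ)) = 0.2507/(2·0.4993) = 0.25110

Final: 0.25110


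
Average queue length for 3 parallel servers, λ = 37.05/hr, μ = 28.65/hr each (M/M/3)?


a = λ/μ = 1.2932; ρ = a/3 = 0.4311
P₀ = 0.265752
Lq = P₀·a^c·ρ / (c!·(1−ρ)²) = 0.265752·2.16267·0.4311/(6·0.32369)
= 0.12757

Final: 0.12757


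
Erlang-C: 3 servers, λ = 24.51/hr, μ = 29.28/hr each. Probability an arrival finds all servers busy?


a = λ/μ = 0.8371; ρ = a/3 = 0.2790
P₀ = 0.430469 (from M/M/c formula)
C(c,a) = [a^c/(c!(1−ρ))]·P₀ = [0.58657/(6·0.7210)]·0.430469
= 0.13560·0.430469 = 0.058370

Final: 0.058370


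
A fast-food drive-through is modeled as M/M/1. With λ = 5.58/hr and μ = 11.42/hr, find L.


ρ = λ/μ = 5.58/11.42 = 0.4886
L = ρ/(1−ρ) = 0.4886/(1 − 0.4886) = 0.4886/0.5114 = 0.9555

Final: 0.9555


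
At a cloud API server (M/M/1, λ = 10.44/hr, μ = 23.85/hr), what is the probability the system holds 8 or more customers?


ρ = 10.44/23.85 = 0.4377
P(N ≥ n) = ρ^n = 0.4377^8 = 0.001348

Final: 0.001348


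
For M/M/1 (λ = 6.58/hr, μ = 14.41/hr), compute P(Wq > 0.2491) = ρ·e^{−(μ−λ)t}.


ρ = 6.58/14.41 = 0.4566
P(Wq > t) = ρ·e^{−(μ−λ)t} = 0.4566·e^{−1.9505}
= 0.4566·0.142210 = 0.064937

Final: 0.064937


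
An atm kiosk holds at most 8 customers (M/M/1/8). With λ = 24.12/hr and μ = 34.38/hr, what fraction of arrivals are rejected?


ρ = λ/μ = 24.12/34.38 = 0.7016
P_K = (1−ρ)ρ^K/(1−ρ^(K+1)) = (0.2984·0.058691)/(1 − 0.041176)
= 0.017515/0.958824 = 0.018267

Final: 0.018267


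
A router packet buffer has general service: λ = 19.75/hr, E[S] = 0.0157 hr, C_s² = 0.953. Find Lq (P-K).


ρ = λ·E[S] = 19.75·0.0157 = 0.3101
Lq = ρ²(1+C_s²)/(2(1−ρ)) = 0.09615·(1+0.953)/(2·0.6899)
= 0.09615·1.9530/1.3799 = 0.13608

Final: 0.13608


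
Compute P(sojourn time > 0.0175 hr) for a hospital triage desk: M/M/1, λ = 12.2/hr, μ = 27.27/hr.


W ~ Exponential(μ−λ) for M/M/1.
μ − λ = 27.27 − 12.2 = 15.0700
P(W > t) = e^{−(μ−λ)t} = e^{−0.2637} = 0.768185

Final: 0.768185


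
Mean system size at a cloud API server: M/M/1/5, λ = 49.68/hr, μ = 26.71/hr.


ρ = 49.68/26.71 = 1.8600
L = ρ[1 − (K+1)ρ^K + Kρ^(K+1)] / [(1−ρ)(1−ρ^(K+1))]
Numerator: 1.8600·(1 − 6·22.260684 + 5·41.404371) = 138.489753
Denominator: (-0.8600)·(-40.404371) = 34.746852
L = 138.489753/34.746852 = 3.9857

Final: 3.9857


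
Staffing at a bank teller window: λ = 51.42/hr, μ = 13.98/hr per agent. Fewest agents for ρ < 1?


Stability requires cμ > λ ⇔ c > λ/μ.
λ/μ = 51.42/13.98 = 3.6781
Minimum integer c = ⌊3.6781⌋ + 1 = 4
Check: 4·13.98 = 55.92 > 51.42, while 3·13.98 = 41.94 ≤ 51.42

Final: 4 servers


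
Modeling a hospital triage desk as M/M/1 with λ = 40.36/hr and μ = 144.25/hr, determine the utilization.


ρ = λ/μ = 40.36/144.25 = 0.2798

Final: 0.2798


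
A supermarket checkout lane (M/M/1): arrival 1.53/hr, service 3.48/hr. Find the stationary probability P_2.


ρ = 1.53/3.48 = 0.4397
P_n = (1−ρ)·ρ^n = (1 − 0.4397)·0.4397^2 = 0.5603·0.193297 = 0.108313

Final: 0.108313


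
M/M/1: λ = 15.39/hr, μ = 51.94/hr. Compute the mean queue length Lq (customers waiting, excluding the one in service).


ρ = 15.39/51.94 = 0.2963
Lq = ρ²/(1−ρ) = 0.08780/0.7037 = 0.1248

Final: 0.1248


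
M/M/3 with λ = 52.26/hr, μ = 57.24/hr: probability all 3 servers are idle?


a = λ/μ = 52.26/57.24 = 0.9130; ρ = a/c = 0.3043
Σ_{k=0}^{2} a^k/k! (terms k=0..2) = 1.00000 + 0.91300 + 0.41678 = 2.32978
Tail: a^3/(3!(1−ρ)) = 0.76104/(6·0.6957) = 0.18233
P₀ = 1/(2.32978 + 0.18233) = 1/2.51211 = 0.398072

Final: 0.398072


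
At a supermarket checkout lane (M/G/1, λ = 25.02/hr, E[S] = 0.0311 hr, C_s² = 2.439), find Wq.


ρ = λ·E[S] = 25.02·0.0311 = 0.7781
E[S²] = E[S]²(1+C_s²) = 0.0311²·(1+2.439) = 0.003326
Wq = λ·E[S²]/(2(1−ρ)) = 25.02·0.003326/(2·0.2219) = 0.18754 hr

Final: 0.18754 hr


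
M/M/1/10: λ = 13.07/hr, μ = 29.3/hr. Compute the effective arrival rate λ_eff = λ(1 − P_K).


ρ = 0.4461; P_K = (1−ρ)ρ^10/(1−ρ^11) = 0.0001728
λ_eff = λ(1 − P_K) = 13.07·(1 − 0.0001728) = 13.07·0.999827 = 13.0677 /hr

Final: 13.0677 /hr


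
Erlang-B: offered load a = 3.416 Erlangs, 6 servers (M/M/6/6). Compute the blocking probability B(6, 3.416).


B(c,a) = (a^c/c!) / Σ_{k=0}^{c} a^k/k!
a^6/6! = 2.206859
Σ terms (k=0..6): 1.00000 + 3.41600 + 5.83453 + 6.64358 + 5.67362 + 3.87622 + 2.20686 = 28.650806
B = 2.206859/28.650806 = 0.077026

Final: 0.077026


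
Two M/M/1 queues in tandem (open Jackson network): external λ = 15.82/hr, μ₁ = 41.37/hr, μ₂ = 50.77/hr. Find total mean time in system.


Each node sees arrival rate λ = 15.82/hr (tandem ⇒ throughput preserved).
W₁ = 1/(μ₁−λ) = 1/(41.37−15.82) = 0.03914 hr
W₂ = 1/(μ₂−λ) = 1/(50.77−15.82) = 0.02861 hr
W_total = W₁ + W₂ = 0.03914 + 0.02861 = 0.06775 hr

Final: 0.06775 hr


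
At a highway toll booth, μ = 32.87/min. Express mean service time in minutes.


Mean service time = 1/μ = 1/32.87 minute = 0.03042 minute
In minutes: 0.03042 × 1 = 0.03042 min

Final: 0.03042 min


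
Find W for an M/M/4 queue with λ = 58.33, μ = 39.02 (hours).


a = 1.4949; ρ = 0.3737; P₀ = 0.222164
Lq = P₀·a^c·ρ/(c!(1−ρ)²) = 0.04404
Wq = Lq/λ = 0.04404/58.33 = 0.0007551 hr
W = Wq + 1/μ = 0.0007551 + 0.02563 = 0.02638 hr

Final: 0.02638 hr


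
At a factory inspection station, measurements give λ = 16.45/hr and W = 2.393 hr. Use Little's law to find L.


L = λW = 16.45·2.393 = 39.3648

Final: 39.3648


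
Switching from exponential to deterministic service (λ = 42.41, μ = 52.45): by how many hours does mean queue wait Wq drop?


ρ = 42.41/52.45 = 0.8086
Wq(M/M/1) = ρ/(μ−λ) = 0.8086/10.04 = 0.08054 hr
Wq(M/D/1) = ρ/(2(μ−λ)) = 0.04027 hr
Savings = 0.08054 − 0.04027 = 0.04027 hr

Final: 0.04027 hr


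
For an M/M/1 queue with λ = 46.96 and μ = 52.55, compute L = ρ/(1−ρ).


ρ = λ/μ = 46.96/52.55 = 0.8936
L = ρ/(1−ρ) = 0.8936/(1 − 0.8936) = 0.8936/0.1064 = 8.4007

Final: 8.4007


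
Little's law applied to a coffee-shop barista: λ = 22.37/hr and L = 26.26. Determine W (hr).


W = L/λ = 26.26/22.37 = 1.1739 hr

Final: 1.1739 hr


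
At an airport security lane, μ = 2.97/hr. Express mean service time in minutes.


Mean service time = 1/μ = 1/2.97 hour = 0.33670 hour
In minutes: 0.33670 × 60 = 20.2020 min

Final: 20.2020 min


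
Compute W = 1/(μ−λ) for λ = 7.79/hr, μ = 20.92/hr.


W = 1/(μ−λ) = 1/(20.92 − 7.79) = 1/13.13 = 0.07616 hr

Final: 0.07616 hr


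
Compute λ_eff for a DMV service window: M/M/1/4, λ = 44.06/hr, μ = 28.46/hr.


ρ = 1.5481; P_K = (1−ρ)ρ^4/(1−ρ^5) = 0.398920
λ_eff = λ(1 − P_K) = 44.06·(1 − 0.398920) = 44.06·0.601080 = 26.4836 /hr

Final: 26.4836 /hr


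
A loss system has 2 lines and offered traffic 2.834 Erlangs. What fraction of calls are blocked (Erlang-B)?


B(c,a) = (a^c/c!) / Σ_{k=0}^{c} a^k/k!
a^2/2! = 4.015778
Σ terms (k=0..2): 1.00000 + 2.83400 + 4.01578 = 7.849778
B = 4.015778/7.849778 = 0.511579

Final: 0.511579


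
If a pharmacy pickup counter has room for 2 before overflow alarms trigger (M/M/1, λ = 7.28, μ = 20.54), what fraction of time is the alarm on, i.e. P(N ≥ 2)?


ρ = 7.28/20.54 = 0.3544
P(N ≥ n) = ρ^n = 0.3544^2 = 0.125621

Final: 0.125621


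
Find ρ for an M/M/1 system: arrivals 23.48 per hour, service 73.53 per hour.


ρ = λ/μ = 23.48/73.53 = 0.3193

Final: 0.3193


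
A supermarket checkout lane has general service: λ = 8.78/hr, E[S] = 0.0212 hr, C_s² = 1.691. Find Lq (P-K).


ρ = λ·E[S] = 8.78·0.0212 = 0.1861
Lq = ρ²(1+C_s²)/(2(1−ρ)) = 0.03465·(1+1.691)/(2·0.8139)
= 0.03465·2.6910/1.6277 = 0.05728

Final: 0.05728


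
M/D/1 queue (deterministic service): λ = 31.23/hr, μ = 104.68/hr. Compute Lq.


ρ = 31.23/104.68 = 0.2983
M/D/1: Lq = ρ²/(2(1−ρ)) = 0.08901/(2·0.7017) = 0.06342

Final: 0.06342


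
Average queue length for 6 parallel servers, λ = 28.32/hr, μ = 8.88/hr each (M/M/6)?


a = λ/μ = 3.1892; ρ = a/6 = 0.5315
P₀ = 0.040226
Lq = P₀·a^c·ρ / (c!·(1−ρ)²) = 0.040226·1052.15979·0.5315/(720·0.21946)
= 0.14237

Final: 0.14237


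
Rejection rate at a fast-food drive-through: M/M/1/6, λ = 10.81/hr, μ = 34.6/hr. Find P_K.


ρ = λ/μ = 10.81/34.6 = 0.3124
P_K = (1−ρ)ρ^K/(1−ρ^(K+1)) = (0.6876·0.0009300)/(1 − 0.0002906)
= 0.0006395/0.999709 = 0.0006396

Final: 0.0006396


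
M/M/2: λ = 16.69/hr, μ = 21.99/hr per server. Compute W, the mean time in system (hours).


a = 0.7590; ρ = 0.3795; P₀ = 0.449810
Lq = P₀·a^c·ρ/(c!(1−ρ)²) = 0.12769
Wq = Lq/λ = 0.12769/16.69 = 0.007651 hr
W = Wq + 1/μ = 0.007651 + 0.04548 = 0.05313 hr

Final: 0.05313 hr


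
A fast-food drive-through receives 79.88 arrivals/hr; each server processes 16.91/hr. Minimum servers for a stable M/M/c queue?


Stability requires cμ > λ ⇔ c > λ/μ.
λ/μ = 79.88/16.91 = 4.7238
Minimum integer c = ⌊4.7238⌋ + 1 = 5
Check: 5·16.91 = 84.55 > 79.88, while 4·16.91 = 67.64 ≤ 79.88

Final: 5 servers


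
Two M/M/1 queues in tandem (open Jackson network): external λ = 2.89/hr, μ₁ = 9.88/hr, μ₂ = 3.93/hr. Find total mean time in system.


Each node sees arrival rate λ = 2.89/hr (tandem ⇒ throughput preserved).
W₁ = 1/(μ₁−λ) = 1/(9.88−2.89) = 0.14306 hr
W₂ = 1/(μ₂−λ) = 1/(3.93−2.89) = 0.96154 hr
W_total = W₁ + W₂ = 0.14306 + 0.96154 = 1.10460 hr

Final: 1.10460 hr


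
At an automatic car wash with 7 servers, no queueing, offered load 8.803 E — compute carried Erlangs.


B(7,8.803) = 0.351541 (Erlang-B)
Carried load = a(1 − B) = 8.803·(1 − 0.351541) = 8.803·0.648459 = 5.7084 E

Final: 5.7084 Erlangs


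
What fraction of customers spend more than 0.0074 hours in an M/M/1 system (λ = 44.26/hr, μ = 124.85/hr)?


W ~ Exponential(μ−λ) for M/M/1.
μ − λ = 124.85 − 44.26 = 80.5900
P(W > t) = e^{−(μ−λ)t} = e^{−0.5964} = 0.550810

Final: 0.550810


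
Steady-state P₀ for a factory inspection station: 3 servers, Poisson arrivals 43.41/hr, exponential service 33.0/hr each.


a = λ/μ = 43.41/33.0 = 1.3155; ρ = a/c = 0.4385
Σ_{k=0}^{2} a^k/k! (terms k=0..2) = 1.00000 + 1.31545 + 0.86521 = 3.18066
Tail: a^3/(3!(1−ρ)) = 2.27629/(6·0.5615) = 0.67564
P₀ = 1/(3.18066 + 0.67564) = 1/3.85630 = 0.259316

Final: 0.259316


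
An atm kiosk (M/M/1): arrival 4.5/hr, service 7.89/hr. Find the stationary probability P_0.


ρ = 4.5/7.89 = 0.5703
P_n = (1−ρ)·ρ^n = (1 − 0.5703)·0.5703^0 = 0.4297·1.000000 = 0.429658

Final: 0.429658


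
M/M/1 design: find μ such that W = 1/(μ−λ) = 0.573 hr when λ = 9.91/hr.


W = 1/(μ−λ) ⇒ μ − λ = 1/W = 1/0.573 = 1.7452
μ = λ + 1/W = 9.91 + 1.7452 = 11.6552 per hr

Final: 11.6552 /hr


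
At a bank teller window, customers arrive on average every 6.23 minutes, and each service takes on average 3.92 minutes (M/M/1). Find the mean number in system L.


λ = 60/6.23 = 9.6308 /hr
μ = 60/3.92 = 15.3061 /hr
ρ = λ/μ = 9.6308/15.3061 = 0.6292
L = ρ/(1−ρ) = 0.6292/0.3708 = 1.6970

Final: 1.6970


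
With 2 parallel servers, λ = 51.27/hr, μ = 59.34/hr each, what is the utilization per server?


ρ = λ/(cμ) = 51.27/(2·59.34) = 51.27/118.68 = 0.4320

Final: 0.4320


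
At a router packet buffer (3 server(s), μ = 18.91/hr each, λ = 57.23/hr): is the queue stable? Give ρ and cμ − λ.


Total capacity cμ = 3·18.91 = 56.73/hr
ρ = λ/(cμ) = 57.23/56.73 = 1.0088
Stable ⇔ ρ < 1: NO
Spare capacity = cμ − λ = 56.73 − 57.23 = -0.50/hr

Final: ρ = 1.0088; unstable; margin = -0.50/hr


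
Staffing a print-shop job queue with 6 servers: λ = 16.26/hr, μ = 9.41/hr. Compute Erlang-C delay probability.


a = λ/μ = 1.7279; ρ = a/6 = 0.2880
P₀ = 0.177541 (from M/M/c formula)
C(c,a) = [a^c/(c!(1−ρ))]·P₀ = [26.61862/(720·0.7120)]·0.177541
= 0.05192·0.177541 = 0.009219

Final: 0.009219


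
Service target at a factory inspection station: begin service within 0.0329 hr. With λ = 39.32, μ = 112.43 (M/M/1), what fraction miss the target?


ρ = 39.32/112.43 = 0.3497
P(Wq > t) = ρ·e^{−(μ−λ)t} = 0.3497·e^{−2.4053}
= 0.3497·0.090237 = 0.031558

Final: 0.031558


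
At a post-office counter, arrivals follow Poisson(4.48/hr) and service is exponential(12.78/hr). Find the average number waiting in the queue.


ρ = 4.48/12.78 = 0.3505
Lq = ρ²/(1−ρ) = 0.1229/0.6495 = 0.1892

Final: 0.1892


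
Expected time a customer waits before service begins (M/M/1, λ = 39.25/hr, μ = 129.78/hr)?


ρ = 39.25/129.78 = 0.3024
Wq = ρ/(μ−λ) = 0.3024/(129.78 − 39.25) = 0.3024/90.53 = 0.003341 hr

Final: 0.003341 hr


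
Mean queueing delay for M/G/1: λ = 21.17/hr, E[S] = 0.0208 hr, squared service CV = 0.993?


ρ = λ·E[S] = 21.17·0.0208 = 0.4403
E[S²] = E[S]²(1+C_s²) = 0.0208²·(1+0.993) = 0.0008623
Wq = λ·E[S²]/(2(1−ρ)) = 21.17·0.0008623/(2·0.5597) = 0.01631 hr

Final: 0.01631 hr


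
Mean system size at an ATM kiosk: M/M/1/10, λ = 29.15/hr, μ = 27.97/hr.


ρ = 29.15/27.97 = 1.0422
L = ρ[1 − (K+1)ρ^K + Kρ^(K+1)] / [(1−ρ)(1−ρ^(K+1))]
Numerator: 1.0422·(1 − 11·1.511684 + 10·1.575459) = 0.131385
Denominator: (-0.04219)·(-0.575459) = 0.024277
L = 0.131385/0.024277 = 5.4118

Final: 5.4118


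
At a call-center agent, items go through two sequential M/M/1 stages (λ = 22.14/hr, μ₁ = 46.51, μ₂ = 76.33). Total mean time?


Each node sees arrival rate λ = 22.14/hr (tandem ⇒ throughput preserved).
W₁ = 1/(μ₁−λ) = 1/(46.51−22.14) = 0.04103 hr
W₂ = 1/(μ₂−λ) = 1/(76.33−22.14) = 0.01845 hr
W_total = W₁ + W₂ = 0.04103 + 0.01845 = 0.05949 hr

Final: 0.05949 hr


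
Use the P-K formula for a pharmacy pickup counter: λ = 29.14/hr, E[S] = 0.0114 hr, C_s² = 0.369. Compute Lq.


ρ = λ·E[S] = 29.14·0.0114 = 0.3322
Lq = ρ²(1+C_s²)/(2(1−ρ)) = 0.1104·(1+0.369)/(2·0.6678)
= 0.1104·1.3690/1.3356 = 0.11311

Final: 0.11311


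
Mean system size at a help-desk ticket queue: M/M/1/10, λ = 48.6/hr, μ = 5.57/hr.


ρ = 48.6/5.57 = 8.7253
L = ρ[1 − (K+1)ρ^K + Kρ^(K+1)] / [(1−ρ)(1−ρ^(K+1))]
Numerator: 8.7253·(1 − 11·2557471135.917372 + 10·22314739175.149780) = 1701568971258.521729
Denominator: (-7.7253)·(-22314739174.149780) = 172388371034.769318
L = 1701568971258.521729/172388371034.769318 = 9.8706

Final: 9.8706


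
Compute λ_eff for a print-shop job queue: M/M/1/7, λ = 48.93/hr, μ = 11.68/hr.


ρ = 4.1892; P_K = (1−ρ)ρ^7/(1−ρ^8) = 0.761300
λ_eff = λ(1 − P_K) = 48.93·(1 − 0.761300) = 48.93·0.238700 = 11.6796 /hr

Final: 11.6796 /hr


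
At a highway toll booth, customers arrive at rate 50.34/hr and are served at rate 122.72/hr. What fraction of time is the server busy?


ρ = λ/μ = 50.34/122.72 = 0.4102

Final: 0.4102


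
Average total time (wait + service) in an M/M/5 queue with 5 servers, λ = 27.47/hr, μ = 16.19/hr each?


a = 1.6967; ρ = 0.3393; P₀ = 0.182716
Lq = P₀·a^c·ρ/(c!(1−ρ)²) = 0.01665
Wq = Lq/λ = 0.01665/27.47 = 0.0006060 hr
W = Wq + 1/μ = 0.0006060 + 0.06177 = 0.06237 hr

Final: 0.06237 hr


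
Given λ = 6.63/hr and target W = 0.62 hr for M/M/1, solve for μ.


W = 1/(μ−λ) ⇒ μ − λ = 1/W = 1/0.62 = 1.6129
μ = λ + 1/W = 6.63 + 1.6129 = 8.2429 per hr

Final: 8.2429 /hr


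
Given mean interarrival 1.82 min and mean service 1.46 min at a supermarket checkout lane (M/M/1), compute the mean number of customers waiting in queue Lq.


λ = 60/1.82 = 32.9670 /hr
μ = 60/1.46 = 41.0959 /hr
ρ = λ/μ = 32.9670/41.0959 = 0.8022
Lq = ρ²/(1−ρ) = 0.6435/0.1978 = 3.2534

Final: 3.2534
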